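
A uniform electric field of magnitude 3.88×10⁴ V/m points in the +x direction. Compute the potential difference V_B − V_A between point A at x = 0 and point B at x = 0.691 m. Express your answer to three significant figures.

In a uniform field, potential decreases in the direction of E: V_B − V_A = −E·Δx.
V_B − V_A = −(3.88×10⁴ V/m)(0.691 m) = -2.68×10⁴ V.

-2.68×10⁴ V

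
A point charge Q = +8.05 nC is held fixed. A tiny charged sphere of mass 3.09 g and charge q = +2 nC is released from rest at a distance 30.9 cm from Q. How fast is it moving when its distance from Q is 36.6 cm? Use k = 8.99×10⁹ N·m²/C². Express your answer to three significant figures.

6.87×10⁻³ m/s

Only the electrostatic force acts, so mechanical energy is conserved: ½mv² = U₁ − U₂ = kQq(1/r₁ − 1/r₂).
U₁ − U₂ = (8.99×10⁹ N·m²/C²)(8.05×10⁻⁹ C)(2.00×10⁻⁹ C)(1/0.309 − 1/0.366) = 7.29×10⁻⁸ J.
v = √(2·7.29×10⁻⁸/3.09×10⁻³) = 6.87×10⁻³ m/s.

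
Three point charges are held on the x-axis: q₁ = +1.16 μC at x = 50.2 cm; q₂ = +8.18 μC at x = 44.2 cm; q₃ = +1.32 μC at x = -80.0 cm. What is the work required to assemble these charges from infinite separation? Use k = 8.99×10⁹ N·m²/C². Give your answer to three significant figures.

The work to assemble the configuration equals its total potential energy, U = Σ kqᵢqⱼ/rᵢⱼ over all pairs.
Pair separations: r₁₂ = 0.0600 m, r₁₃ = 1.30 m, r₂₃ = 1.24 m.
U = (1.42) + (0.0106) + (0.0782) = 1.51 J.

1.51 J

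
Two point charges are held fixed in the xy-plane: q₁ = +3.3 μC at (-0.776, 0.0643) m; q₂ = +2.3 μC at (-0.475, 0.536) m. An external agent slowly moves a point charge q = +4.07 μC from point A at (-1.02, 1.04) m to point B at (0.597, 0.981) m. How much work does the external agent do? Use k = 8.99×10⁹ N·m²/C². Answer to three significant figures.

For quasistatic motion the external work equals the change in potential energy: W_ext = qΔV = q(V_B − V_A).
At A: distances to the source charges are 1.01 m, 0.742 m; V_A = Σ kqᵢ/rᵢ = 5.74×10⁴ V.
At B: distances to the source charges are 1.65 m, 1.16 m; V_B = Σ kqᵢ/rᵢ = 3.58×10⁴ V.
ΔV = V_B − V_A = -2.16×10⁴ V.
W_ext = qΔV = (4.07×10⁻⁶ C)(-2.16×10⁴ V) = -0.0878 J.

-0.0878 J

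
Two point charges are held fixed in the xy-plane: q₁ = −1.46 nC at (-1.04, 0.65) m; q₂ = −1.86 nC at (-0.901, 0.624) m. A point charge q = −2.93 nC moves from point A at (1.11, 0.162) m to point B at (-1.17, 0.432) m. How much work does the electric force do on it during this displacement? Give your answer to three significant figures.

The work done by the electric force is W_field = −ΔU = −q(V_B − V_A) = q(V_A − V_B).
At A: distances to the source charges are 2.20 m, 2.06 m; V_A = Σ kqᵢ/rᵢ = -14.1 V.
At B: distances to the source charges are 0.254 m, 0.330 m; V_B = Σ kqᵢ/rᵢ = -102 V.
ΔV = V_B − V_A = -88.2 V.
W_field = −qΔV = −(-2.93×10⁻⁹ C)(-88.2 V) = -2.59×10⁻⁷ J.

-2.59×10⁻⁷ J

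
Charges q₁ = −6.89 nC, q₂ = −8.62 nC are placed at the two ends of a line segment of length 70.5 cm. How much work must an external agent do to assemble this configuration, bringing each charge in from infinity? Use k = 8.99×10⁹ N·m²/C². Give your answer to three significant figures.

7.57×10⁻⁷ J

The assembly work is the sum of pairwise potential energies, U = Σ_{i<j} kqᵢqⱼ/rᵢⱼ.
The separation is r = 0.705 m.
U = (7.57×10⁻⁷) = 7.57×10⁻⁷ J.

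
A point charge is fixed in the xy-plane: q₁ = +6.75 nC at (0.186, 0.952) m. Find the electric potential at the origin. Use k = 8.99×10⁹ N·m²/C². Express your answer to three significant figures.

62.6 V

Electric potential is a scalar, so the contributions from each charge add algebraically: V = Σ kqᵢ/rᵢ.
Distances from the field point to each charge: r₁ = 0.970 m.
V = k[(6.75×10⁻⁹)/(0.970)] = 62.6 V.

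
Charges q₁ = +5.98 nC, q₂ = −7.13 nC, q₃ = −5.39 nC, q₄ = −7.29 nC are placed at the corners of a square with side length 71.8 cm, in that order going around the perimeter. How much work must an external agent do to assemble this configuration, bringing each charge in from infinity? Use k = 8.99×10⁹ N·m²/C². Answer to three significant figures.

The assembly work is the sum of pairwise potential energies, U = Σ_{i<j} kqᵢqⱼ/rᵢⱼ.
The four side pairs have separation 0.718 m and the two diagonal pairs 1.02 m.
Summing all 6 pair terms gives U = 6.83×10⁻⁸ J.

6.83×10⁻⁸ J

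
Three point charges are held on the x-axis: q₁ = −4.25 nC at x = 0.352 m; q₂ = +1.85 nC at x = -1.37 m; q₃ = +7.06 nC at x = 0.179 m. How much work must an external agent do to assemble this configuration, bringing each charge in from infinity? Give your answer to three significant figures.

-1.52×10⁻⁶ J

The work to assemble the configuration equals its total potential energy, U = Σ kqᵢqⱼ/rᵢⱼ over all pairs.
Pair separations: r₁₂ = 1.72 m, r₁₃ = 0.173 m, r₂₃ = 1.55 m.
U = (-4.10×10⁻⁸) + (-1.56×10⁻⁶) + (7.58×10⁻⁸) = -1.52×10⁻⁶ J.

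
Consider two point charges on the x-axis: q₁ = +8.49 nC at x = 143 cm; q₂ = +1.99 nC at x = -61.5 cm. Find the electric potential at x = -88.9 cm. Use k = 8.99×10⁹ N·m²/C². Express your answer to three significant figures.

98.2 V

Electric potential is a scalar, so the contributions from each charge add algebraically: V = Σ kqᵢ/rᵢ.
Distances from the field point to each charge: r₁ = 2.32 m, r₂ = 0.274 m.
V = k[(8.49×10⁻⁹)/(2.32) + (1.99×10⁻⁹)/(0.274)] = 98.2 V.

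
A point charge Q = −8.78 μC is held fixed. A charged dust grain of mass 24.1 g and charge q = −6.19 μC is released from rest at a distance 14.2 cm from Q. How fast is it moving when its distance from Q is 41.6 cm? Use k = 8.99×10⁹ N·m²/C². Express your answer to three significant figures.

13.7 m/s

Only the electrostatic force acts, so mechanical energy is conserved: ½mv² = U₁ − U₂ = kQq(1/r₁ − 1/r₂).
U₁ − U₂ = (8.99×10⁹ N·m²/C²)(-8.78×10⁻⁶ C)(-6.19×10⁻⁶ C)(1/0.142 − 1/0.416) = 2.27 J.
v = √(2·2.27/0.0241) = 13.7 m/s.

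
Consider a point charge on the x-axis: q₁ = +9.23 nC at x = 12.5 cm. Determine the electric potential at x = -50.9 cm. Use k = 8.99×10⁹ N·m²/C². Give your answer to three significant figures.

131 V

The total potential is the scalar sum of each charge's contribution, V = Σ kqᵢ/rᵢ.
V = k[(9.23×10⁻⁹)/(0.634)] = 131 V.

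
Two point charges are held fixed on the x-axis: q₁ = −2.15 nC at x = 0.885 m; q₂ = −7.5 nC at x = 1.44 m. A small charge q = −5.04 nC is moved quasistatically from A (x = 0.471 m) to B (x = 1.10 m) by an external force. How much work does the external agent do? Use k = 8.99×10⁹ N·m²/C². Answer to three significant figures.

For quasistatic motion the external work equals the change in potential energy: W_ext = qΔV = q(V_B − V_A).
At A: distances to the source charges are 0.414 m, 0.969 m; V_A = Σ kqᵢ/rᵢ = -116 V.
At B: distances to the source charges are 0.215 m, 0.340 m; V_B = Σ kqᵢ/rᵢ = -288 V.
ΔV = V_B − V_A = -172 V.
W_ext = qΔV = (-5.04×10⁻⁹ C)(-172 V) = 8.67×10⁻⁷ J.

8.67×10⁻⁷ J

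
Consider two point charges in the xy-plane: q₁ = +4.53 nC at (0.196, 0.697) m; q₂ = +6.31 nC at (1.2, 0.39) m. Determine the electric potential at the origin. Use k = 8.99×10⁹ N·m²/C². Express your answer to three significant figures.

101 V

The total potential is the scalar sum of each charge's contribution, V = Σ kqᵢ/rᵢ.
Distances from the field point to each charge: r₁ = 0.724 m, r₂ = 1.26 m.
V = k[(4.53×10⁻⁹)/(0.724) + (6.31×10⁻⁹)/(1.26)] = 101 V.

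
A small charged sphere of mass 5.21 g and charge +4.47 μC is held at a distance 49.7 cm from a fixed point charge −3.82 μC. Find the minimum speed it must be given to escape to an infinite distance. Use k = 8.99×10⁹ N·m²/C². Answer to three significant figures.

10.9 m/s

To just escape, total mechanical energy must reach zero at infinity: ½mv²_min + U = 0, so ½mv²_min = −U = |kQq|/r.
|U| = |kQq|/r = (8.99×10⁹ N·m²/C²)(3.82×10⁻⁶)(4.47×10⁻⁶)/(0.497) = 0.309 J.
v_min = √(2|U|/m) = √(2·0.309/5.21×10⁻³) = 10.9 m/s.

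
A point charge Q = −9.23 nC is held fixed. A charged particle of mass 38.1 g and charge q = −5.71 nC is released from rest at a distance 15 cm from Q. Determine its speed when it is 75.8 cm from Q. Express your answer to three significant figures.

0.0115 m/s

Only the electrostatic force acts, so mechanical energy is conserved: ½mv² = U₁ − U₂ = kQq(1/r₁ − 1/r₂).
U₁ − U₂ = (8.99×10⁹ N·m²/C²)(-9.23×10⁻⁹ C)(-5.71×10⁻⁹ C)(1/0.150 − 1/0.758) = 2.53×10⁻⁶ J.
v = √(2·2.53×10⁻⁶/0.0381) = 0.0115 m/s.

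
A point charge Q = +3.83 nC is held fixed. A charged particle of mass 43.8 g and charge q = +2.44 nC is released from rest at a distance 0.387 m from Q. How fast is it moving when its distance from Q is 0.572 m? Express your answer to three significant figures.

Only the electrostatic force acts, so mechanical energy is conserved: ½mv² = U₁ − U₂ = kQq(1/r₁ − 1/r₂).
U₁ − U₂ = (8.99×10⁹ N·m²/C²)(3.83×10⁻⁹ C)(2.44×10⁻⁹ C)(1/0.387 − 1/0.572) = 7.02×10⁻⁸ J.
v = √(2·7.02×10⁻⁸/0.0438) = 1.79×10⁻³ m/s.

1.79×10⁻³ m/s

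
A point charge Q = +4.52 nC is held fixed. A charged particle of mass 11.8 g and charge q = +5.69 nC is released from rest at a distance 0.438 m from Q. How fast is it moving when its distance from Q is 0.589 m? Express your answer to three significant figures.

Only the electrostatic force acts, so mechanical energy is conserved: ½mv² = U₁ − U₂ = kQq(1/r₁ − 1/r₂).
U₁ − U₂ = (8.99×10⁹ N·m²/C²)(4.52×10⁻⁹ C)(5.69×10⁻⁹ C)(1/0.438 − 1/0.589) = 1.35×10⁻⁷ J.
v = √(2·1.35×10⁻⁷/0.0118) = 4.79×10⁻³ m/s.

4.79×10⁻³ m/s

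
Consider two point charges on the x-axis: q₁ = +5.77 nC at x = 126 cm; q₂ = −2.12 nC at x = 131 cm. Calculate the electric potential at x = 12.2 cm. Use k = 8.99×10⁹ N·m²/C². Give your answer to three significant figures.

The total potential is the scalar sum of each charge's contribution, V = Σ kqᵢ/rᵢ.
Distances from the field point to each charge: r₁ = 1.14 m, r₂ = 1.19 m.
V = k[(5.77×10⁻⁹)/(1.14) + (-2.12×10⁻⁹)/(1.19)] = 29.5 V.

29.5 V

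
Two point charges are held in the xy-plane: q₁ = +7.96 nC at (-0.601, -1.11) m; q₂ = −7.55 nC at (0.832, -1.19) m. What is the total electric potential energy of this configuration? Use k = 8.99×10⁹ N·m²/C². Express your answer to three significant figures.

The assembly work is the sum of pairwise potential energies, U = Σ_{i<j} kqᵢqⱼ/rᵢⱼ.
Pair separations: r₁₂ = 1.44 m.
U = (-3.76×10⁻⁷) = -3.76×10⁻⁷ J.

-3.76×10⁻⁷ J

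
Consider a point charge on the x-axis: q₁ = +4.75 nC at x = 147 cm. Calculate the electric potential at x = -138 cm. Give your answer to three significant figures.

15.0 V

The total potential is the scalar sum of each charge's contribution, V = Σ kqᵢ/rᵢ.
V = k[(4.75×10⁻⁹)/(2.85)] = 15.0 V.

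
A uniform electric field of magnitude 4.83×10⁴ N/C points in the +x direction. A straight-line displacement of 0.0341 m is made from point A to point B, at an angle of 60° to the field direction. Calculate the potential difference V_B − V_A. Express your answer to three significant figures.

Only the component of displacement along E changes the potential: ΔV = −E·d·cosθ.
ΔV = −(4.83×10⁴ V/m)(0.0341 m)cos60° = -824 V.

-824 V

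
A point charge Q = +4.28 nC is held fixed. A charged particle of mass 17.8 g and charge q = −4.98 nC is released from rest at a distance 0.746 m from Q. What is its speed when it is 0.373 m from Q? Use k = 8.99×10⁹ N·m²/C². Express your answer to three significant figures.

5.37×10⁻³ m/s

Only the electrostatic force acts, so mechanical energy is conserved: ½mv² = U₁ − U₂ = kQq(1/r₁ − 1/r₂).
U₁ − U₂ = (8.99×10⁹ N·m²/C²)(4.28×10⁻⁹ C)(-4.98×10⁻⁹ C)(1/0.746 − 1/0.373) = 2.57×10⁻⁷ J.
v = √(2·2.57×10⁻⁷/0.0178) = 5.37×10⁻³ m/s.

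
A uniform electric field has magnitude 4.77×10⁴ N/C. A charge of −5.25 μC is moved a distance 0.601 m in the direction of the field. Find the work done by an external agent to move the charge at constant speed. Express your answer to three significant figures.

0.151 J

The potential change for a displacement 0.601 m in the direction of the field is ΔV = −Ed = -2.87×10⁴ V.
W_ext = qΔV = 0.151 J.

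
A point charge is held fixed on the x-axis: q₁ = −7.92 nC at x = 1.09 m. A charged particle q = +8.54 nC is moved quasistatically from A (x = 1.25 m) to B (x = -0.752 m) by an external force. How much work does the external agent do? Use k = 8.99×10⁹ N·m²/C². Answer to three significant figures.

For quasistatic motion the external work equals the change in potential energy: W_ext = qΔV = q(V_B − V_A).
At A: distance to the source charge is 0.160 m; V_A = kq₁/r = -445 V.
At B: distance to the source charge is 1.84 m; V_B = kq₁/r = -38.7 V.
ΔV = V_B − V_A = 406 V.
W_ext = qΔV = (8.54×10⁻⁹ C)(406 V) = 3.47×10⁻⁶ J.

3.47×10⁻⁶ J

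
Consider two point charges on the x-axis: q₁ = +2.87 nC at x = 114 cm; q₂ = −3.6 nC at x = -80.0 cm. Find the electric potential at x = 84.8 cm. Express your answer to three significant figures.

Electric potential is a scalar, so the contributions from each charge add algebraically: V = Σ kqᵢ/rᵢ.
Distances from the field point to each charge: r₁ = 0.292 m, r₂ = 1.65 m.
V = k[(2.87×10⁻⁹)/(0.292) + (-3.60×10⁻⁹)/(1.65)] = 68.7 V.

68.7 V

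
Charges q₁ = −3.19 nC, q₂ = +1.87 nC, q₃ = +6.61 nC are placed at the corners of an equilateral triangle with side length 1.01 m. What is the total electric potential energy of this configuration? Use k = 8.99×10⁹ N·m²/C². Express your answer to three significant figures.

-1.31×10⁻⁷ J

The work to assemble the configuration equals its total potential energy, U = Σ kqᵢqⱼ/rᵢⱼ over all pairs.
All three pair separations equal the side length, 1.01 m.
U = (-5.31×10⁻⁸) + (-1.88×10⁻⁷) + (1.10×10⁻⁷) = -1.31×10⁻⁷ J.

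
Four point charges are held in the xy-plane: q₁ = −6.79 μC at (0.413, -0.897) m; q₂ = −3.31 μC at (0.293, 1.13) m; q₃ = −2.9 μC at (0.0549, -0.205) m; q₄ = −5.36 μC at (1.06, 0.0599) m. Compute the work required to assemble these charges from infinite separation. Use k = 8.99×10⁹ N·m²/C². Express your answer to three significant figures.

The work to assemble the configuration equals its total potential energy, U = Σ kqᵢqⱼ/rᵢⱼ over all pairs.
Pair separations: r₁₂ = 2.03 m, r₁₃ = 0.779 m, r₁₄ = 1.16 m, r₂₃ = 1.36 m, r₂₄ = 1.32 m, r₃₄ = 1.04 m.
Summing all 6 pair terms gives U = 0.929 J.

0.929 J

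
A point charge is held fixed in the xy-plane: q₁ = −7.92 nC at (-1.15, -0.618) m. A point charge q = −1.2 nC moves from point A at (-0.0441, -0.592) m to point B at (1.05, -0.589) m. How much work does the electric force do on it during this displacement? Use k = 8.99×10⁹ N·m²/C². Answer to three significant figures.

The work done by the electric force is W_field = −ΔU = −q(V_B − V_A) = q(V_A − V_B).
At A: distance to the source charge is 1.11 m; V_A = kq₁/r = -64.4 V.
At B: distance to the source charge is 2.20 m; V_B = kq₁/r = -32.4 V.
ΔV = V_B − V_A = 32.0 V.
W_field = −qΔV = −(-1.20×10⁻⁹ C)(32.0 V) = 3.84×10⁻⁸ J.

3.84×10⁻⁸ J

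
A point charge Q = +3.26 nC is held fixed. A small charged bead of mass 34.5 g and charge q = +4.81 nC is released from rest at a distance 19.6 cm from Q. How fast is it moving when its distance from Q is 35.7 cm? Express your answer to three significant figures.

4.34×10⁻³ m/s

Only the electrostatic force acts, so mechanical energy is conserved: ½mv² = U₁ − U₂ = kQq(1/r₁ − 1/r₂).
U₁ − U₂ = (8.99×10⁹ N·m²/C²)(3.26×10⁻⁹ C)(4.81×10⁻⁹ C)(1/0.196 − 1/0.357) = 3.24×10⁻⁷ J.
v = √(2·3.24×10⁻⁷/0.0345) = 4.34×10⁻³ m/s.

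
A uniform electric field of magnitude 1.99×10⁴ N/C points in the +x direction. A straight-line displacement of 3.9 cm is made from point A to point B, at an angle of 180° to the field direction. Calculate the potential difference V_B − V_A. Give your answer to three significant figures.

Only the component of displacement along E changes the potential: ΔV = −E·d·cosθ.
ΔV = −(1.99×10⁴ V/m)(0.0390 m)cos180° = 776 V.

776 V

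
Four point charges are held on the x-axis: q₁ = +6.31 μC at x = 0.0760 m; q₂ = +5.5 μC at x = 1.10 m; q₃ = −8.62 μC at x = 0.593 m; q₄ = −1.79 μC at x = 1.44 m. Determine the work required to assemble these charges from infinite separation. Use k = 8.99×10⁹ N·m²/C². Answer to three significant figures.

The assembly work is the sum of pairwise potential energies, U = Σ_{i<j} kqᵢqⱼ/rᵢⱼ.
Pair separations: r₁₂ = 1.02 m, r₁₃ = 0.517 m, r₁₄ = 1.36 m, r₂₃ = 0.507 m, r₂₄ = 0.340 m, r₃₄ = 0.847 m.
Summing all 6 pair terms gives U = -1.65 J.

-1.65 J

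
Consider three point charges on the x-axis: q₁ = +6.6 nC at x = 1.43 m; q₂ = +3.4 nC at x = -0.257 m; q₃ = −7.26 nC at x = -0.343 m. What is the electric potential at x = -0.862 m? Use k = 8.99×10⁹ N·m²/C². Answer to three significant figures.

Electric potential is a scalar, so the contributions from each charge add algebraically: V = Σ kqᵢ/rᵢ.
Distances from the field point to each charge: r₁ = 2.29 m, r₂ = 0.605 m, r₃ = 0.519 m.
V = k[(6.60×10⁻⁹)/(2.29) + (3.40×10⁻⁹)/(0.605) + (-7.26×10⁻⁹)/(0.519)] = -49.3 V.

-49.3 V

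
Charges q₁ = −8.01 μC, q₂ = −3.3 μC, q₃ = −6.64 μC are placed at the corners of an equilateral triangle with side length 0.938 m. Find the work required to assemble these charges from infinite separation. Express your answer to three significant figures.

0.973 J

The assembly work is the sum of pairwise potential energies, U = Σ_{i<j} kqᵢqⱼ/rᵢⱼ.
All three pair separations equal the side length, 0.938 m.
U = (0.253) + (0.510) + (0.210) = 0.973 J.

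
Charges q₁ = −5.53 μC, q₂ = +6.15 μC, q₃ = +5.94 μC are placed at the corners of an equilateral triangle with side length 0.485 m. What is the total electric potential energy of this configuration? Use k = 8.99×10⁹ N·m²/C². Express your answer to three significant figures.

The assembly work is the sum of pairwise potential energies, U = Σ_{i<j} kqᵢqⱼ/rᵢⱼ.
All three pair separations equal the side length, 0.485 m.
U = (-0.630) + (-0.609) + (0.677) = -0.562 J.

-0.562 J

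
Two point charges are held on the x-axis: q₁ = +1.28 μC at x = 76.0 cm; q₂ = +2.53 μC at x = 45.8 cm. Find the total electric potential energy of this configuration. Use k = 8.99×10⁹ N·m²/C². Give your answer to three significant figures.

The work to assemble the configuration equals its total potential energy, U = Σ kqᵢqⱼ/rᵢⱼ over all pairs.
Pair separations: r₁₂ = 0.302 m.
U = (0.0964) = 0.0964 J.

0.0964 J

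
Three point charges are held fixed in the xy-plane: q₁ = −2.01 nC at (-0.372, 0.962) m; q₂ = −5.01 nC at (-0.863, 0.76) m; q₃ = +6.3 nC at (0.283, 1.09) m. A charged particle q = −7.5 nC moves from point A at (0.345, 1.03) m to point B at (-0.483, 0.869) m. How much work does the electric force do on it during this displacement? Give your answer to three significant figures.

-5.72×10⁻⁶ J

The work done by the electric force is W_field = −ΔU = −q(V_B − V_A) = q(V_A − V_B).
At A: distances to the source charges are 0.720 m, 1.24 m, 0.0863 m; V_A = Σ kqᵢ/rᵢ = 595 V.
At B: distances to the source charges are 0.145 m, 0.395 m, 0.797 m; V_B = Σ kqᵢ/rᵢ = -168 V.
ΔV = V_B − V_A = -763 V.
W_field = −qΔV = −(-7.50×10⁻⁹ C)(-763 V) = -5.72×10⁻⁶ J.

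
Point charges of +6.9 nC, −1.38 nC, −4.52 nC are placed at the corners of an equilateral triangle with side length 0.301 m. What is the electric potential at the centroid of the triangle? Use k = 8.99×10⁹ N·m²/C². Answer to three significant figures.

51.7 V

Electric potential is a scalar, so the contributions from each charge add algebraically: V = Σ kqᵢ/rᵢ.
The distance from each vertex to the centroid is a/√3 = 0.174 m.
V = k[(6.90×10⁻⁹)/(0.174) + (-1.38×10⁻⁹)/(0.174) + (-4.52×10⁻⁹)/(0.174)] = 51.7 V.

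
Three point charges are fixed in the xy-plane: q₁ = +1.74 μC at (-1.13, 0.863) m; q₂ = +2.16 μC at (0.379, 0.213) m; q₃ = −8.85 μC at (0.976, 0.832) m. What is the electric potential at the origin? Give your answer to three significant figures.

Electric potential is a scalar, so the contributions from each charge add algebraically: V = Σ kqᵢ/rᵢ.
Distances from the field point to each charge: r₁ = 1.42 m, r₂ = 0.435 m, r₃ = 1.28 m.
V = k[(1.74×10⁻⁶)/(1.42) + (2.16×10⁻⁶)/(0.435) + (-8.85×10⁻⁶)/(1.28)] = -6370 V.

-6370 V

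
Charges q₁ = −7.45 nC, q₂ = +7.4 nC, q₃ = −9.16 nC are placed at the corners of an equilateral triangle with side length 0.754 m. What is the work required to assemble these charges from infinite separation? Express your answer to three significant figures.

The work to assemble the configuration equals its total potential energy, U = Σ kqᵢqⱼ/rᵢⱼ over all pairs.
All three pair separations equal the side length, 0.754 m.
U = (-6.57×10⁻⁷) + (8.14×10⁻⁷) + (-8.08×10⁻⁷) = -6.52×10⁻⁷ J.

-6.52×10⁻⁷ J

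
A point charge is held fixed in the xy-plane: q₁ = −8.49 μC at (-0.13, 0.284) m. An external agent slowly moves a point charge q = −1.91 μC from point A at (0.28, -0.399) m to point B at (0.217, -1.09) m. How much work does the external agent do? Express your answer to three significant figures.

-0.0801 J

For quasistatic motion the external work equals the change in potential energy: W_ext = qΔV = q(V_B − V_A).
At A: distance to the source charge is 0.797 m; V_A = kq₁/r = -9.58×10⁴ V.
At B: distance to the source charge is 1.42 m; V_B = kq₁/r = -5.39×10⁴ V.
ΔV = V_B − V_A = 4.20×10⁴ V.
W_ext = qΔV = (-1.91×10⁻⁶ C)(4.20×10⁴ V) = -0.0801 J.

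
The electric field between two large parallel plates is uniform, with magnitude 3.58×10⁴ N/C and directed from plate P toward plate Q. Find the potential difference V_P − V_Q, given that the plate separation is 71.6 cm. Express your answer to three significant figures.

In a uniform field, potential decreases in the direction of E: ΔV = −E·d for a displacement d parallel to E.
Going from Q to P is a displacement of 71.6 cm opposite to the field, so V_P − V_Q = +Ed = 2.56×10⁴ V.

2.56×10⁴ V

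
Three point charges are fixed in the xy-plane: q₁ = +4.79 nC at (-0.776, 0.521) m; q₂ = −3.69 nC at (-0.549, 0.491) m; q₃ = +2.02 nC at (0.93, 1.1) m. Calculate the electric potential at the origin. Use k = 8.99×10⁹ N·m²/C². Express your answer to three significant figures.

The total potential is the scalar sum of each charge's contribution, V = Σ kqᵢ/rᵢ.
Distances from the field point to each charge: r₁ = 0.935 m, r₂ = 0.737 m, r₃ = 1.44 m.
V = k[(4.79×10⁻⁹)/(0.935) + (-3.69×10⁻⁹)/(0.737) + (2.02×10⁻⁹)/(1.44)] = 13.6 V.

13.6 V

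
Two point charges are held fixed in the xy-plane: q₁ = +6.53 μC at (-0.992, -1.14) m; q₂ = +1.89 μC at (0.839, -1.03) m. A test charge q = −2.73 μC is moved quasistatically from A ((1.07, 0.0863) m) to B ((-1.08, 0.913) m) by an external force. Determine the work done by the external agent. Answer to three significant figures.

For quasistatic motion the external work equals the change in potential energy: W_ext = qΔV = q(V_B − V_A).
At A: distances to the source charges are 2.40 m, 1.14 m; V_A = Σ kqᵢ/rᵢ = 3.94×10⁴ V.
At B: distances to the source charges are 2.05 m, 2.73 m; V_B = Σ kqᵢ/rᵢ = 3.48×10⁴ V.
ΔV = V_B − V_A = -4580 V.
W_ext = qΔV = (-2.73×10⁻⁶ C)(-4580 V) = 0.0125 J.

0.0125 J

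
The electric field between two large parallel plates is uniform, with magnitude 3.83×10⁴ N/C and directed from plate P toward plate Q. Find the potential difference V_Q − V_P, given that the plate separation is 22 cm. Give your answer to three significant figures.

In a uniform field, potential decreases in the direction of E: ΔV = −E·d for a displacement d parallel to E.
Going from P to Q is a displacement of 22 cm along the field, so V_Q − V_P = −Ed = -8430 V.

-8430 V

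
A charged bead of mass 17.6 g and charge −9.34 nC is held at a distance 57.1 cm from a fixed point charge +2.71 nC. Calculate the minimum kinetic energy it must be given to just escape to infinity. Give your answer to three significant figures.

To just escape, total mechanical energy must reach zero at infinity: ½mv²_min + U = 0, so ½mv²_min = −U = |kQq|/r.
|U| = |kQq|/r = (8.99×10⁹ N·m²/C²)(2.71×10⁻⁹)(9.34×10⁻⁹)/(0.571) = 3.99×10⁻⁷ J.

3.99×10⁻⁷ J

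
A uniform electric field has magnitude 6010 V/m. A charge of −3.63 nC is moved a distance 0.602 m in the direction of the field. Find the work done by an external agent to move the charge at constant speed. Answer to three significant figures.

1.31×10⁻⁵ J

The potential change for a displacement 0.602 m in the direction of the field is ΔV = −Ed = -3620 V.
W_ext = qΔV = 1.31×10⁻⁵ J.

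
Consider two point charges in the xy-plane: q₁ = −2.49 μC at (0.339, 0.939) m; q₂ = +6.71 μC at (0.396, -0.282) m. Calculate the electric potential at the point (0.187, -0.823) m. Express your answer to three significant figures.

Electric potential is a scalar, so the contributions from each charge add algebraically: V = Σ kqᵢ/rᵢ.
Distances from the field point to each charge: r₁ = 1.77 m, r₂ = 0.580 m.
V = k[(-2.49×10⁻⁶)/(1.77) + (6.71×10⁻⁶)/(0.580)] = 9.14×10⁴ V.

9.14×10⁴ V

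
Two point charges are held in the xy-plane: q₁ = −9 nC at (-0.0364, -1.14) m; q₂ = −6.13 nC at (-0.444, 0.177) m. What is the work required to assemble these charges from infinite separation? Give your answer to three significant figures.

3.60×10⁻⁷ J

The work to assemble the configuration equals its total potential energy, U = Σ kqᵢqⱼ/rᵢⱼ over all pairs.
Pair separations: r₁₂ = 1.38 m.
U = (3.60×10⁻⁷) = 3.60×10⁻⁷ J.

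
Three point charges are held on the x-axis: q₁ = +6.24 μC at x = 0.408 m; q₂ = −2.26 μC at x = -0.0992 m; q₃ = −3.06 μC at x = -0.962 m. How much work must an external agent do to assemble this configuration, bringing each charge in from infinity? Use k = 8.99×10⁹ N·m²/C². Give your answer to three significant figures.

-0.303 J

The assembly work is the sum of pairwise potential energies, U = Σ_{i<j} kqᵢqⱼ/rᵢⱼ.
Pair separations: r₁₂ = 0.507 m, r₁₃ = 1.37 m, r₂₃ = 0.863 m.
U = (-0.250) + (-0.125) + (0.0721) = -0.303 J.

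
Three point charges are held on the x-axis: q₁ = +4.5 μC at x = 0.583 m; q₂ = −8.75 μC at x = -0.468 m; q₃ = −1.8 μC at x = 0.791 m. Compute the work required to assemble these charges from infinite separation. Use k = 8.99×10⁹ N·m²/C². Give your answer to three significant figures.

The work to assemble the configuration equals its total potential energy, U = Σ kqᵢqⱼ/rᵢⱼ over all pairs.
Pair separations: r₁₂ = 1.05 m, r₁₃ = 0.208 m, r₂₃ = 1.26 m.
U = (-0.337) + (-0.350) + (0.112) = -0.574 J.

-0.574 J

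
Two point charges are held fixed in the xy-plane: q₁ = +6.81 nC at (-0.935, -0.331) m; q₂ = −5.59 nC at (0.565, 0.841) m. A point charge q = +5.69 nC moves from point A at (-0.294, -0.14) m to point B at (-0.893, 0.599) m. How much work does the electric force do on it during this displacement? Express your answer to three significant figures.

1.21×10⁻⁷ J

The work done by the electric force is W_field = −ΔU = −q(V_B − V_A) = q(V_A − V_B).
At A: distances to the source charges are 0.669 m, 1.30 m; V_A = Σ kqᵢ/rᵢ = 53.0 V.
At B: distances to the source charges are 0.931 m, 1.48 m; V_B = Σ kqᵢ/rᵢ = 31.8 V.
ΔV = V_B − V_A = -21.2 V.
W_field = −qΔV = −(5.69×10⁻⁹ C)(-21.2 V) = 1.21×10⁻⁷ J.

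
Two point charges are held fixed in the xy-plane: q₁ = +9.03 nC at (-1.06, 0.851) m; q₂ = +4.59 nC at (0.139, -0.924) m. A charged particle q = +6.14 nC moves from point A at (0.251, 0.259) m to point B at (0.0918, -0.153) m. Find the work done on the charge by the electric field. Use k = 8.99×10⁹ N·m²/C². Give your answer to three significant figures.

-9.45×10⁻⁸ J

The work done by the electric force is W_field = −ΔU = −q(V_B − V_A) = q(V_A − V_B).
At A: distances to the source charges are 1.44 m, 1.19 m; V_A = Σ kqᵢ/rᵢ = 91.2 V.
At B: distances to the source charges are 1.53 m, 0.772 m; V_B = Σ kqᵢ/rᵢ = 107 V.
ΔV = V_B − V_A = 15.4 V.
W_field = −qΔV = −(6.14×10⁻⁹ C)(15.4 V) = -9.45×10⁻⁸ J.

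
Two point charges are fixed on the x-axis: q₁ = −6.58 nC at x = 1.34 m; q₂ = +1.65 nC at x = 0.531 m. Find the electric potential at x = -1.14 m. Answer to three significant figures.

Electric potential is a scalar, so the contributions from each charge add algebraically: V = Σ kqᵢ/rᵢ.
Distances from the field point to each charge: r₁ = 2.48 m, r₂ = 1.67 m.
V = k[(-6.58×10⁻⁹)/(2.48) + (1.65×10⁻⁹)/(1.67)] = -15.0 V.

-15.0 V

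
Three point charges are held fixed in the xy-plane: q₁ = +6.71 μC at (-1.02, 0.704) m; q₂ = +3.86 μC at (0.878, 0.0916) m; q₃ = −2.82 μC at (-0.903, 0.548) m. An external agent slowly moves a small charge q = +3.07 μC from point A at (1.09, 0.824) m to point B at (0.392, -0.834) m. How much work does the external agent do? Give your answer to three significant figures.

For quasistatic motion the external work equals the change in potential energy: W_ext = qΔV = q(V_B − V_A).
At A: distances to the source charges are 2.11 m, 0.762 m, 2.01 m; V_A = Σ kqᵢ/rᵢ = 6.15×10⁴ V.
At B: distances to the source charges are 2.09 m, 1.05 m, 1.89 m; V_B = Σ kqᵢ/rᵢ = 4.87×10⁴ V.
ΔV = V_B − V_A = -1.28×10⁴ V.
W_ext = qΔV = (3.07×10⁻⁶ C)(-1.28×10⁴ V) = -0.0392 J.

-0.0392 J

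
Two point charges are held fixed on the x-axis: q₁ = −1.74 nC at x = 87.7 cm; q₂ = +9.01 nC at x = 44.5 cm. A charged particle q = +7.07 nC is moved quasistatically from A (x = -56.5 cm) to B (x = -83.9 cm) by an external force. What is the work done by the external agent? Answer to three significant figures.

-1.09×10⁻⁷ J

For quasistatic motion the external work equals the change in potential energy: W_ext = qΔV = q(V_B − V_A).
At A: distances to the source charges are 1.44 m, 1.01 m; V_A = Σ kqᵢ/rᵢ = 69.4 V.
At B: distances to the source charges are 1.72 m, 1.28 m; V_B = Σ kqᵢ/rᵢ = 54.0 V.
ΔV = V_B − V_A = -15.4 V.
W_ext = qΔV = (7.07×10⁻⁹ C)(-15.4 V) = -1.09×10⁻⁷ J.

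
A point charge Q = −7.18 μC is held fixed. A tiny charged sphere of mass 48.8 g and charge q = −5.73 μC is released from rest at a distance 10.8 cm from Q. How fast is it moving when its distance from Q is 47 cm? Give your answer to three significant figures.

Only the electrostatic force acts, so mechanical energy is conserved: ½mv² = U₁ − U₂ = kQq(1/r₁ − 1/r₂).
U₁ − U₂ = (8.99×10⁹ N·m²/C²)(-7.18×10⁻⁶ C)(-5.73×10⁻⁶ C)(1/0.108 − 1/0.470) = 2.64 J.
v = √(2·2.64/0.0488) = 10.4 m/s.

10.4 m/s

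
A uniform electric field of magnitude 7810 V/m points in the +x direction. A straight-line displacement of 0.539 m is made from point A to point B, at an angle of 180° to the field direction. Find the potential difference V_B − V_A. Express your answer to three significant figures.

4210 V

Only the component of displacement along E changes the potential: ΔV = −E·d·cosθ.
ΔV = −(7810 V/m)(0.539 m)cos180° = 4210 V.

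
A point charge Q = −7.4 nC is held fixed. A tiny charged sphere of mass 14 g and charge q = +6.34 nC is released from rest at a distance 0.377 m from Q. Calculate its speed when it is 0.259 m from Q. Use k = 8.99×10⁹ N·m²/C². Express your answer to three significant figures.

Only the electrostatic force acts, so mechanical energy is conserved: ½mv² = U₁ − U₂ = kQq(1/r₁ − 1/r₂).
U₁ − U₂ = (8.99×10⁹ N·m²/C²)(-7.40×10⁻⁹ C)(6.34×10⁻⁹ C)(1/0.377 − 1/0.259) = 5.10×10⁻⁷ J.
v = √(2·5.10×10⁻⁷/0.0140) = 8.53×10⁻³ m/s.

8.53×10⁻³ m/s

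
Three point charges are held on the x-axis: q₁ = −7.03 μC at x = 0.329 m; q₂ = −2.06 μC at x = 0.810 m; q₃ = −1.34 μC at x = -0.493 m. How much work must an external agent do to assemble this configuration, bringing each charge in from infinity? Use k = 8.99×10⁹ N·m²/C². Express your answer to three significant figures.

0.393 J

The work to assemble the configuration equals its total potential energy, U = Σ kqᵢqⱼ/rᵢⱼ over all pairs.
Pair separations: r₁₂ = 0.481 m, r₁₃ = 0.822 m, r₂₃ = 1.30 m.
U = (0.271) + (0.103) + (0.0190) = 0.393 J.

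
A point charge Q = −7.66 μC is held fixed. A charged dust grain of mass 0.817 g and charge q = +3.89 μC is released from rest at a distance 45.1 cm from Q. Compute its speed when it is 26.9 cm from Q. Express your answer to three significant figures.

Only the electrostatic force acts, so mechanical energy is conserved: ½mv² = U₁ − U₂ = kQq(1/r₁ − 1/r₂).
U₁ − U₂ = (8.99×10⁹ N·m²/C²)(-7.66×10⁻⁶ C)(3.89×10⁻⁶ C)(1/0.451 − 1/0.269) = 0.402 J.
v = √(2·0.402/8.17×10⁻⁴) = 31.4 m/s.

31.4 m/s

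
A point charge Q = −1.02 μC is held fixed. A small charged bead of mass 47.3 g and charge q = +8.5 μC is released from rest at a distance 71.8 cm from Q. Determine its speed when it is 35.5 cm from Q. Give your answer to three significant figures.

2.17 m/s

Only the electrostatic force acts, so mechanical energy is conserved: ½mv² = U₁ − U₂ = kQq(1/r₁ − 1/r₂).
U₁ − U₂ = (8.99×10⁹ N·m²/C²)(-1.02×10⁻⁶ C)(8.50×10⁻⁶ C)(1/0.718 − 1/0.355) = 0.111 J.
v = √(2·0.111/0.0473) = 2.17 m/s.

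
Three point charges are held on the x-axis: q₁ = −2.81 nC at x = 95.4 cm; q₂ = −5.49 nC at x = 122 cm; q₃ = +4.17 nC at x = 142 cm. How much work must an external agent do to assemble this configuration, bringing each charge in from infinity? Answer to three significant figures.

-7.34×10⁻⁷ J

The assembly work is the sum of pairwise potential energies, U = Σ_{i<j} kqᵢqⱼ/rᵢⱼ.
Pair separations: r₁₂ = 0.266 m, r₁₃ = 0.466 m, r₂₃ = 0.200 m.
U = (5.21×10⁻⁷) + (-2.26×10⁻⁷) + (-1.03×10⁻⁶) = -7.34×10⁻⁷ J.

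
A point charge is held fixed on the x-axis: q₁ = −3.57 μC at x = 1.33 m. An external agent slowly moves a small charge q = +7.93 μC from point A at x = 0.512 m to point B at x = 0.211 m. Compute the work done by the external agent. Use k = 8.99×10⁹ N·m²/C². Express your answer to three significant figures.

For quasistatic motion the external work equals the change in potential energy: W_ext = qΔV = q(V_B − V_A).
At A: distance to the source charge is 0.818 m; V_A = kq₁/r = -3.92×10⁴ V.
At B: distance to the source charge is 1.12 m; V_B = kq₁/r = -2.87×10⁴ V.
ΔV = V_B − V_A = 1.06×10⁴ V.
W_ext = qΔV = (7.93×10⁻⁶ C)(1.06×10⁴ V) = 0.0837 J.

0.0837 J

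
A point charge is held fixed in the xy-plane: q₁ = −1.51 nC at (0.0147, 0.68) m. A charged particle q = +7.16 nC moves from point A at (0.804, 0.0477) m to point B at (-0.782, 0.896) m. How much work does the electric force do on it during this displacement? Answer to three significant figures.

2.16×10⁻⁸ J

The work done by the electric force is W_field = −ΔU = −q(V_B − V_A) = q(V_A − V_B).
At A: distance to the source charge is 1.01 m; V_A = kq₁/r = -13.4 V.
At B: distance to the source charge is 0.825 m; V_B = kq₁/r = -16.4 V.
ΔV = V_B − V_A = -3.02 V.
W_field = −qΔV = −(7.16×10⁻⁹ C)(-3.02 V) = 2.16×10⁻⁸ J.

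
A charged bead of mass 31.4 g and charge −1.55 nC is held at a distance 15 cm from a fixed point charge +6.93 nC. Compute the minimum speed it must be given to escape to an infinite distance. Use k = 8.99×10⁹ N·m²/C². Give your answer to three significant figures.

To just escape, total mechanical energy must reach zero at infinity: ½mv²_min + U = 0, so ½mv²_min = −U = |kQq|/r.
|U| = |kQq|/r = (8.99×10⁹ N·m²/C²)(6.93×10⁻⁹)(1.55×10⁻⁹)/(0.150) = 6.44×10⁻⁷ J.
v_min = √(2|U|/m) = √(2·6.44×10⁻⁷/0.0314) = 6.40×10⁻³ m/s.

6.40×10⁻³ m/s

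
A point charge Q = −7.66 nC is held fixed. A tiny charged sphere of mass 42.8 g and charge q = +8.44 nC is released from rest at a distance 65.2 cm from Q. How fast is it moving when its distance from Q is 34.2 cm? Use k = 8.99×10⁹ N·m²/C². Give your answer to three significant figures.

6.14×10⁻³ m/s

Only the electrostatic force acts, so mechanical energy is conserved: ½mv² = U₁ − U₂ = kQq(1/r₁ − 1/r₂).
U₁ − U₂ = (8.99×10⁹ N·m²/C²)(-7.66×10⁻⁹ C)(8.44×10⁻⁹ C)(1/0.652 − 1/0.342) = 8.08×10⁻⁷ J.
v = √(2·8.08×10⁻⁷/0.0428) = 6.14×10⁻³ m/s.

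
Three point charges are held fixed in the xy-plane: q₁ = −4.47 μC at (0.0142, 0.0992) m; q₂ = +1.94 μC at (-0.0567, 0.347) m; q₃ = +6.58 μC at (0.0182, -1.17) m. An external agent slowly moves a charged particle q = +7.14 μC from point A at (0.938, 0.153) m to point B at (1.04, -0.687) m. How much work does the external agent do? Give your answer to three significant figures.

For quasistatic motion the external work equals the change in potential energy: W_ext = qΔV = q(V_B − V_A).
At A: distances to the source charges are 0.925 m, 1.01 m, 1.61 m; V_A = Σ kqᵢ/rᵢ = 1.05×10⁴ V.
At B: distances to the source charges are 1.29 m, 1.51 m, 1.13 m; V_B = Σ kqᵢ/rᵢ = 3.28×10⁴ V.
ΔV = V_B − V_A = 2.23×10⁴ V.
W_ext = qΔV = (7.14×10⁻⁶ C)(2.23×10⁴ V) = 0.159 J.

0.159 J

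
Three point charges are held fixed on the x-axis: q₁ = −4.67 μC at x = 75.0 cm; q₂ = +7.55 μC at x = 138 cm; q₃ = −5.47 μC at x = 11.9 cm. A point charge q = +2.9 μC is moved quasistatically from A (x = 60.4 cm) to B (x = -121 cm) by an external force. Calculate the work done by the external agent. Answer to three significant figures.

For quasistatic motion the external work equals the change in potential energy: W_ext = qΔV = q(V_B − V_A).
At A: distances to the source charges are 0.146 m, 0.776 m, 0.485 m; V_A = Σ kqᵢ/rᵢ = -3.01×10⁵ V.
At B: distances to the source charges are 1.96 m, 2.59 m, 1.33 m; V_B = Σ kqᵢ/rᵢ = -3.22×10⁴ V.
ΔV = V_B − V_A = 2.69×10⁵ V.
W_ext = qΔV = (2.90×10⁻⁶ C)(2.69×10⁵ V) = 0.781 J.

0.781 J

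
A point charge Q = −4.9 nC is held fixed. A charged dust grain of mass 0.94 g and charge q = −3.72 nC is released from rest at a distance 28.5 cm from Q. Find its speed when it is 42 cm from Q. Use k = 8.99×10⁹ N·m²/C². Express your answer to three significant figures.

Only the electrostatic force acts, so mechanical energy is conserved: ½mv² = U₁ − U₂ = kQq(1/r₁ − 1/r₂).
U₁ − U₂ = (8.99×10⁹ N·m²/C²)(-4.90×10⁻⁹ C)(-3.72×10⁻⁹ C)(1/0.285 − 1/0.420) = 1.85×10⁻⁷ J.
v = √(2·1.85×10⁻⁷/9.40×10⁻⁴) = 0.0198 m/s.

0.0198 m/s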